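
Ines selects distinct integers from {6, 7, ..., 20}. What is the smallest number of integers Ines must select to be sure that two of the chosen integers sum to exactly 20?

12

Group the elements by complementary pair {x, 20−x}: {6,14}, {7,13}, {8,12}, …, giving 4 two-element pairs, the single value 10 (it cannot pair with itself since the integers are distinct), and 6 integers whose partner 20−x falls outside [6,20].
Treating each of those 11 groups as a pigeonhole, one can pick one integer per group — 11 integers — with no two summing to 20.
The 12th integer lands in an occupied pair, forcing a sum of 20.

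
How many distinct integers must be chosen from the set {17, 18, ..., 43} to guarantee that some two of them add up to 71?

20

Two chosen integers sum to 71 exactly when both halves of some pair {x, 71−x} with 28 ≤ x ≤ 71−x ≤ 43 are chosen — 8 such pairs.
The remaining 11 elements (those with no distinct partner in range) can never complete a 71-sum, so the worst case takes all of them and one from each pair: 11 + 8 = 19.
The 20th integer has to be the second member of some pair, so 19 + 1 = 20.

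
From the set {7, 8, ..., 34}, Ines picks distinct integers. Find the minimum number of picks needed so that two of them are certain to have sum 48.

A set avoiding the sum 48 can contain at most one of each pair {x, 48−x}, plus the 8 elements whose complement lies outside the range or equal to its own complement.
The integers 7, …, 24 (18 of them) are such a set: any two sum to at least 7+8 = 15 and at most 23+24 = 47 < 48.
By the pigeonhole principle, any 19th integer completes one of the 10 pairs, so 19 choices force a sum of 48.

19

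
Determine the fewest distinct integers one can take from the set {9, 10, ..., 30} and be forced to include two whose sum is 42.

14

Two chosen integers sum to 42 exactly when both halves of some pair {x, 42−x} with 12 ≤ x ≤ 42−x ≤ 30 are chosen — 9 such pairs.
The remaining 4 elements (those with no distinct partner in range) can never complete a 42-sum, so the worst case takes all of them and one from each pair: 4 + 9 = 13.
The 14th integer has to be the second member of some pair, so 13 + 1 = 14.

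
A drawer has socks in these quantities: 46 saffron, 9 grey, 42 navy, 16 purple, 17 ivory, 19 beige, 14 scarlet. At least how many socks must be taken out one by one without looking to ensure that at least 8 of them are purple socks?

In the worst case for collecting purple socks, every non-purple sock comes out first.
There are 46 + 9 + 42 + 17 + 19 + 14 = 147 non-purple socks altogether.
After those, each further sock must be purple, so 147 + 8 = 155 draws guarantee 8 purple socks.

155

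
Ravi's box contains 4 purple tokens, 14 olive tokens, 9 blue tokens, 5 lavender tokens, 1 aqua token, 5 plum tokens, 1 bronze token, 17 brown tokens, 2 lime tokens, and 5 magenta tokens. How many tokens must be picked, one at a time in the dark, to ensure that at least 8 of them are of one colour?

45

By the pigeonhole principle, the 10 colours are the holes; the tokens drawn are the pigeons.
To avoid 8 of any one colour, the worst case takes at most 7 of each colour, or every token of a colour that has fewer than 7.
That gives 4 + 7 + 7 + 5 + 1 + 5 + 1 + 7 + 2 + 5 = 44 tokens with no colour reaching 8.
The next token forces some colour to 8, so 44 + 1 = 45.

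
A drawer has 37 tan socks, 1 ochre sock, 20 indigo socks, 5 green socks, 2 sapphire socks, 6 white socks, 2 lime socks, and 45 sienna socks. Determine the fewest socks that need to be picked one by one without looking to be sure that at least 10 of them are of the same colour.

44

By the pigeonhole principle, put each drawn sock into a box by colour. The largest draw with every box below 10 takes min(count, 9) from each colour; colours with fewer than 9 contribute all they have.
Σ min(cᵢ, 9) = 9 + 1 + 9 + 5 + 2 + 6 + 2 + 9 = 43.
Draw number 43 + 1 = 44 must push one box to 10.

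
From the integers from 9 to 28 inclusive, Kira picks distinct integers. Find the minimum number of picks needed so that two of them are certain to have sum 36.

A set avoiding the sum 36 can contain at most one of each pair {x, 36−x}, plus the 2 elements whose complement lies outside the range or equal to its own complement.
The integers 18, …, 28 (11 of them) are such a set: any two sum to at least 18+19 = 37 > 36.
By the pigeonhole principle, any 12th integer completes one of the 9 pairs, so 12 choices force a sum of 36.

12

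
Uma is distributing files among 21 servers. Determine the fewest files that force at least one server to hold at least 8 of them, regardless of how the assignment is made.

148

With 147 files one could put exactly 7 in each of the 21 servers, and no server would reach 8.
By the pigeonhole principle, one more file must land in a server that already has 7, giving it 8.
So 21 × 7 + 1 = 148 files are required.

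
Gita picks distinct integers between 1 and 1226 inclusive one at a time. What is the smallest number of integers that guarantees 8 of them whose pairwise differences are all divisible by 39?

Integers whose pairwise differences are multiples of 39 are exactly those sharing a remainder mod 39. By pigeonhole, the 39 residue classes mod 39 are the pigeonholes.
With 273 integers one could put 7 in each residue class and have no class reach 8.
The 274th integer pushes some class to 8, so 39·7 + 1 = 274.

274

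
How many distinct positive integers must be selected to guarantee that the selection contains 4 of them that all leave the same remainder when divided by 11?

By the pigeonhole principle, the 11 residue classes mod 11 are the pigeonholes.
With 33 integers one could put 3 in each residue class and have no class reach 4.
The 34th integer pushes some class to 4, so 11·3 + 1 = 34.

34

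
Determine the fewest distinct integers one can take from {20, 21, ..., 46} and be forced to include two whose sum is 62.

A set avoiding the sum 62 can contain at most one of each pair {x, 62−x}, plus the 5 elements whose complement lies outside the range or equal to its own complement.
The integers 31, …, 46 (16 of them) are such a set: any two sum to at least 31+32 = 63 > 62.
Pigeonhole: any 17th integer completes one of the 11 pairs, so 17 choices force a sum of 62.

17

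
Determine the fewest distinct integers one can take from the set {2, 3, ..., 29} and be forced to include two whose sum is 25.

Two chosen integers sum to 25 exactly when both halves of some pair {x, 25−x} with 2 ≤ x ≤ 25−x ≤ 23 are chosen — 11 such pairs.
The remaining 6 elements (those with no distinct partner in range) can never complete a 25-sum, so the worst case takes all of them and one from each pair: 6 + 11 = 17.
By the pigeonhole principle, the 18th integer has to be the second member of some pair, so 17 + 1 = 18.

18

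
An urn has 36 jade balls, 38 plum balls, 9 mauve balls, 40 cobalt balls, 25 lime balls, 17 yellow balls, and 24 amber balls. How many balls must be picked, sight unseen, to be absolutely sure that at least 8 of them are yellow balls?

180

In the worst case for collecting yellow balls, every non-yellow ball comes out first.
There are 36 + 38 + 9 + 40 + 25 + 24 = 172 non-yellow balls altogether.
After those, each further ball must be yellow, so 172 + 8 = 180 draws guarantee 8 yellow balls.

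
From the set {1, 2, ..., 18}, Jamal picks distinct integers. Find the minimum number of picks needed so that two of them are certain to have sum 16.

12

Two chosen integers sum to 16 exactly when both halves of some pair {x, 16−x} with 1 ≤ x ≤ 16−x ≤ 15 are chosen — 7 such pairs.
The remaining 4 elements (those with no distinct partner in range) can never complete a 16-sum, so the worst case takes all of them and one from each pair: 4 + 7 = 11.
The 12th integer has to be the second member of some pair, so 11 + 1 = 12.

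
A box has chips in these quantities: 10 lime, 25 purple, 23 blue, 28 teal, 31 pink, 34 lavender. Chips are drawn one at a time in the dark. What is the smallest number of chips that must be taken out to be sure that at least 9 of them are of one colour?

49

An adversary could hand out at most 8 chips per colour: 8 + 8 + 8 + 8 + 8 + 8 = 48 chips and still no colour has 9.
By pigeonhole, one more chip lands in a colour already at 8, so 49 draws are enough and 48 are not.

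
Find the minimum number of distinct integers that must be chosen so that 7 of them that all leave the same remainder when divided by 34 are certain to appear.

By pigeonhole, the 34 residue classes mod 34 are the pigeonholes.
With 204 integers one could put 6 in each residue class and have no class reach 7.
The 205th integer pushes some class to 7, so 34·6 + 1 = 205.

205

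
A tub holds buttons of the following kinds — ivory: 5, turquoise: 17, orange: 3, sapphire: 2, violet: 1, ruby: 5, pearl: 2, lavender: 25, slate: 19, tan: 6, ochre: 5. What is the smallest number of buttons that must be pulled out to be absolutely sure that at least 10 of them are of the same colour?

57

Put each drawn button into a box by colour. The largest draw with every box below 10 takes min(count, 9) from each colour; colours with fewer than 9 contribute all they have.
Σ min(cᵢ, 9) = 5 + 9 + 3 + 2 + 1 + 5 + 2 + 9 + 9 + 6 + 5 = 56.
Draw number 56 + 1 = 57 must push one box to 10.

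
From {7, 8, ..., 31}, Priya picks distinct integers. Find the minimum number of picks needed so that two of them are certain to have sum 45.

17

A set avoiding the sum 45 can contain at most one of each pair {x, 45−x}, plus the 7 elements whose complement lies outside the range.
The integers 7, …, 22 (16 of them) are such a set: any two sum to at least 7+8 = 15 and at most 21+22 = 43 < 45.
Any 17th integer completes one of the 9 pairs, so 17 choices force a sum of 45.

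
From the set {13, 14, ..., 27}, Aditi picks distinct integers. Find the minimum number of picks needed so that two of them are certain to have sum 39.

Two chosen integers sum to 39 exactly when both halves of some pair {x, 39−x} with 13 ≤ x ≤ 39−x ≤ 26 are chosen — 7 such pairs.
The remaining 1 element (those with no distinct partner in range) can never complete a 39-sum, so the worst case takes all of them and one from each pair: 1 + 7 = 8.
By the pigeonhole principle, the 9th integer has to be the second member of some pair, so 8 + 1 = 9.

9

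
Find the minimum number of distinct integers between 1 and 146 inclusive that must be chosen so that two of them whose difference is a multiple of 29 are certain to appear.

Integers whose pairwise differences are multiples of 29 are exactly those sharing a remainder mod 29. The 29 residue classes mod 29 are the pigeonholes.
With 29 integers one could put 1 in each residue class and have no class reach 2.
The 30th integer pushes some class to 2, so 29·1 + 1 = 30.

30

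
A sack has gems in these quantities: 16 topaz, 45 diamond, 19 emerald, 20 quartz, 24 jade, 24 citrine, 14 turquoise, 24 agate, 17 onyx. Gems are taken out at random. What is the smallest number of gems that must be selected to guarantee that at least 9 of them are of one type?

By the pigeonhole principle, put each drawn gem into a box by type. The largest draw with every box below 9 takes min(count, 8) from each type.
Σ min(cᵢ, 8) = 8 + 8 + 8 + 8 + 8 + 8 + 8 + 8 + 8 = 72.
Draw number 72 + 1 = 73 must push one box to 9.

73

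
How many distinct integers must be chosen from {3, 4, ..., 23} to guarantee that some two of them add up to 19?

Group the elements by complementary pair {x, 19−x}: {3,16}, {4,15}, {5,14}, …, giving 7 two-element pairs and 7 integers whose partner 19−x falls outside [3,23].
Treating each of those 14 groups as a pigeonhole, one can pick one integer per group — 14 integers — with no two summing to 19.
The 15th integer lands in an occupied pair, forcing a sum of 19.

15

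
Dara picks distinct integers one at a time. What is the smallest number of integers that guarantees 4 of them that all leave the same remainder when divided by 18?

The 18 residue classes mod 18 are the pigeonholes.
With 54 integers one could put 3 in each residue class and have no class reach 4.
The 55th integer pushes some class to 4, so 18·3 + 1 = 55.

55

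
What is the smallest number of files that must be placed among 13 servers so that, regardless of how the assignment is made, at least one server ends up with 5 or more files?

53

With 52 files one could put exactly 4 in each of the 13 servers, and no server would reach 5.
By the pigeonhole principle, one more file must land in a server that already has 4, giving it 5.
So 13 × 4 + 1 = 53 files are required.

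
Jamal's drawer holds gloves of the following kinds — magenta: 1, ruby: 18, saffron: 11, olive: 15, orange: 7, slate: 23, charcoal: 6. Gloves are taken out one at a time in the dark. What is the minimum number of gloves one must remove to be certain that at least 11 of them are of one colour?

55

An adversary could hand out at most 10 gloves per colour (magenta, orange, charcoal run out sooner): 1 + 10 + 10 + 10 + 7 + 10 + 6 = 54 gloves and still no colour has 11.
One more glove lands in a colour already at 10, so 55 draws are enough and 54 are not.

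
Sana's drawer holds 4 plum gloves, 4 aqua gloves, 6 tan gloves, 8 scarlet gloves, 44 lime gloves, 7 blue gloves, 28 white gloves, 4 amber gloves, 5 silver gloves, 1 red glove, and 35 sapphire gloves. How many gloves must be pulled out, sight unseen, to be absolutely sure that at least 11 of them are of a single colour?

By the pigeonhole principle, put each drawn glove into a box by colour. The largest draw with every box below 11 takes min(count, 10) from each colour; colours with fewer than 10 contribute all they have.
Σ min(cᵢ, 10) = 4 + 4 + 6 + 8 + 10 + 7 + 10 + 4 + 5 + 1 + 10 = 69.
Draw number 69 + 1 = 70 must push one box to 11.

70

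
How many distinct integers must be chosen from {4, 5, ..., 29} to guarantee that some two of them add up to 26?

A set avoiding the sum 26 can contain at most one of each pair {x, 26−x}, plus the 8 elements whose complement lies outside the range or equal to its own complement.
The integers 13, …, 29 (17 of them) are such a set: any two sum to at least 13+14 = 27 > 26.
Any 18th integer completes one of the 9 pairs, so 18 choices force a sum of 26.

18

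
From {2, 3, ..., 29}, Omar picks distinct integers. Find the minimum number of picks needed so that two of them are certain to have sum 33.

Two chosen integers sum to 33 exactly when both halves of some pair {x, 33−x} with 4 ≤ x ≤ 33−x ≤ 29 are chosen — 13 such pairs.
The remaining 2 elements (those with no distinct partner in range) can never complete a 33-sum, so the worst case takes all of them and one from each pair: 2 + 13 = 15.
The 16th integer has to be the second member of some pair, so 15 + 1 = 16.

16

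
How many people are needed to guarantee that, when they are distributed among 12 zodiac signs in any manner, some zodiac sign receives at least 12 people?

With 132 people one could put exactly 11 in each of the 12 zodiac signs, and no zodiac sign would reach 12.
By pigeonhole, one more person must land in a zodiac sign that already has 11, giving it 12.
So 12 × 11 + 1 = 133 people are required.

133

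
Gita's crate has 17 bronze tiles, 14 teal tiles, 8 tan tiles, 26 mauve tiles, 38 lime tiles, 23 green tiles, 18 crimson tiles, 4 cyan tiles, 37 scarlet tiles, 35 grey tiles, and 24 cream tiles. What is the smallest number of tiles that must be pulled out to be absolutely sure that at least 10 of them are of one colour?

94

An adversary could hand out at most 9 tiles per colour (tan, cyan run out sooner): 9 + 9 + 8 + 9 + 9 + 9 + 9 + 4 + 9 + 9 + 9 = 93 tiles and still no colour has 10.
By pigeonhole, one more tile lands in a colour already at 9, so 94 draws are enough and 93 are not.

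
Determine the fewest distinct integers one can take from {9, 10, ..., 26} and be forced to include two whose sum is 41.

13

Two chosen integers sum to 41 exactly when both halves of some pair {x, 41−x} with 15 ≤ x ≤ 41−x ≤ 26 are chosen — 6 such pairs.
The remaining 6 elements (those with no distinct partner in range) can never complete a 41-sum, so the worst case takes all of them and one from each pair: 6 + 6 = 12.
By the pigeonhole principle, the 13th integer has to be the second member of some pair, so 12 + 1 = 13.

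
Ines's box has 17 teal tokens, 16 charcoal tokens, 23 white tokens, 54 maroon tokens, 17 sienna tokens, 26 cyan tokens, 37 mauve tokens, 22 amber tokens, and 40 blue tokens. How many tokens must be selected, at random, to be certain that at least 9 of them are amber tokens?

In the worst case for collecting amber tokens, every non-amber token comes out first.
There are 17 + 16 + 23 + 54 + 17 + 26 + 37 + 40 = 230 non-amber tokens altogether.
After those, each further token must be amber, so 230 + 9 = 239 draws guarantee 9 amber tokens.

239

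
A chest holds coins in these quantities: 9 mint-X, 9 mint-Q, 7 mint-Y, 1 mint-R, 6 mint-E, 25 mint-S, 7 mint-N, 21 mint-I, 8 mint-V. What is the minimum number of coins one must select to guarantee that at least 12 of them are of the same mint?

An adversary could hand out at most 11 coins per mint (7 mints run out sooner): 9 + 9 + 7 + 1 + 6 + 11 + 7 + 11 + 8 = 69 coins and still no mint has 12.
By the pigeonhole principle, one more coin lands in a mint already at 11, so 70 draws are enough and 69 are not.

70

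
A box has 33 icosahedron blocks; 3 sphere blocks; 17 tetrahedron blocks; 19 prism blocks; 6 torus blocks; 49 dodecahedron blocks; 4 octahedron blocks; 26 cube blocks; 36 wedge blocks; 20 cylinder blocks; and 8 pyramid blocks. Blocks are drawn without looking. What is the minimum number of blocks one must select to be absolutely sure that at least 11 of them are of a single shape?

Pigeonhole: put each drawn block into a box by shape. The largest draw with every box below 11 takes min(count, 10) from each shape; shapes with fewer than 10 contribute all they have.
Σ min(cᵢ, 10) = 10 + 3 + 10 + 10 + 6 + 10 + 4 + 10 + 10 + 10 + 8 = 91.
Draw number 91 + 1 = 92 must push one box to 11.

92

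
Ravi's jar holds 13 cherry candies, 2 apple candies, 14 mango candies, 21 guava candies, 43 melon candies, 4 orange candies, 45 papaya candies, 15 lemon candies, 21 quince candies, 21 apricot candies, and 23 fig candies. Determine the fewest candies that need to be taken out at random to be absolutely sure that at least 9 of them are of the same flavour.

Pigeonhole: put each drawn candy into a box by flavour. The largest draw with every box below 9 takes min(count, 8) from each flavour; flavours with fewer than 8 contribute all they have.
Σ min(cᵢ, 8) = 8 + 2 + 8 + 8 + 8 + 4 + 8 + 8 + 8 + 8 + 8 = 78.
Draw number 78 + 1 = 79 must push one box to 9.

79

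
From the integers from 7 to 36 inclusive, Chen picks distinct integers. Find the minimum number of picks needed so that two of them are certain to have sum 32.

Group the elements by complementary pair {x, 32−x}: {7,25}, {8,24}, {9,23}, …, giving 9 two-element pairs, the single value 16 (it cannot pair with itself since the integers are distinct), and 11 integers whose partner 32−x falls outside [7,36].
Treating each of those 21 groups as a pigeonhole, one can pick one integer per group — 21 integers — with no two summing to 32.
The 22nd integer lands in an occupied pair, forcing a sum of 32.

22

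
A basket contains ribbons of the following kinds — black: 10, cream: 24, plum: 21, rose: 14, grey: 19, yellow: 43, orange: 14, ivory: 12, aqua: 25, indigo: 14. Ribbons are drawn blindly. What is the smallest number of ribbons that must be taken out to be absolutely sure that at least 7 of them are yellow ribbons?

160

In the worst case for collecting yellow ribbons, every non-yellow ribbon comes out first.
There are 10 + 24 + 21 + 14 + 19 + 14 + 12 + 25 + 14 = 153 non-yellow ribbons altogether.
After those, each further ribbon must be yellow, so 153 + 7 = 160 draws guarantee 7 yellow ribbons.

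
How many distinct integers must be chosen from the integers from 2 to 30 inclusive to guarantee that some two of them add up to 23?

Two chosen integers sum to 23 exactly when both halves of some pair {x, 23−x} with 2 ≤ x ≤ 23−x ≤ 21 are chosen — 10 such pairs.
The remaining 9 elements (those with no distinct partner in range) can never complete a 23-sum, so the worst case takes all of them and one from each pair: 9 + 10 = 19.
The 20th integer has to be the second member of some pair, so 19 + 1 = 20.

20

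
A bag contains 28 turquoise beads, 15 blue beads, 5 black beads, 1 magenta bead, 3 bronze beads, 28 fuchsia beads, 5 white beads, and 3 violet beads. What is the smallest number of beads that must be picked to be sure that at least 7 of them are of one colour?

By the pigeonhole principle, the 8 colours are the holes; the beads drawn are the pigeons.
To avoid 7 of any one colour, the worst case takes at most 6 of each colour, or every bead of a colour that has fewer than 6.
That gives 6 + 6 + 5 + 1 + 3 + 6 + 5 + 3 = 35 beads with no colour reaching 7.
The next bead forces some colour to 7, so 35 + 1 = 36.

36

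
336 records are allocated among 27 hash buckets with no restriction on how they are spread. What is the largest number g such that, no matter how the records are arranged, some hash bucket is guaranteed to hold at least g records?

13

Pigeonhole: the 27 hash buckets are the holes and the 336 records are the pigeons.
If every hash bucket held at most 12 records, the total would be at most 27 × 12 = 324, which is less than 336.
So some hash bucket holds at least ⌈336/27⌉ = 13 records.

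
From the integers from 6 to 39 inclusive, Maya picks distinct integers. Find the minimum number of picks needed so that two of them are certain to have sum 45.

18

Two chosen integers sum to 45 exactly when both halves of some pair {x, 45−x} with 6 ≤ x ≤ 45−x ≤ 39 are chosen — 17 such pairs.
Every element belongs to one of those pairs, so the worst case picks one from each: 17 integers.
By the pigeonhole principle, the 18th integer has to be the second member of some pair, so 17 + 1 = 18.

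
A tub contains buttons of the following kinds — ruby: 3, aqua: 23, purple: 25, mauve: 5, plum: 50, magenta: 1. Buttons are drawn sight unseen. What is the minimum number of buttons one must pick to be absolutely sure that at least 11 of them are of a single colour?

40

Pigeonhole: the 6 colours are the holes; the buttons drawn are the pigeons.
To avoid 11 of any one colour, the worst case takes at most 10 of each colour, or every button of a colour that has fewer than 10.
That gives 3 + 10 + 10 + 5 + 10 + 1 = 39 buttons with no colour reaching 11.
The next button forces some colour to 11, so 39 + 1 = 40.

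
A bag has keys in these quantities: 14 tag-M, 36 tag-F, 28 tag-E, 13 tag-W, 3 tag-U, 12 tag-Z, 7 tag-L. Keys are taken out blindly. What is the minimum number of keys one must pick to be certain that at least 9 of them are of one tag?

51

An adversary could hand out at most 8 keys per tag (tag-U, tag-L run out sooner): 8 + 8 + 8 + 8 + 3 + 8 + 7 = 50 keys and still no tag has 9.
One more key lands in a tag already at 8, so 51 draws are enough and 50 are not.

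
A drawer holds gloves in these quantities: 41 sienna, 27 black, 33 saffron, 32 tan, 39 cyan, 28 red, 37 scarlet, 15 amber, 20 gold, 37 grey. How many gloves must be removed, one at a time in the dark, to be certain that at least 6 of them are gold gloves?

295

In the worst case for collecting gold gloves, every non-gold glove comes out first.
There are 41 + 27 + 33 + 32 + 39 + 28 + 37 + 15 + 37 = 289 non-gold gloves altogether.
After those, each further glove must be gold, so 289 + 6 = 295 draws guarantee 6 gold gloves.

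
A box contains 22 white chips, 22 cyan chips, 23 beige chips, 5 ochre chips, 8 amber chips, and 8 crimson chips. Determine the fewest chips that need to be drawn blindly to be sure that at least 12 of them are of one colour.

An adversary could hand out at most 11 chips per colour (ochre, amber, crimson run out sooner): 11 + 11 + 11 + 5 + 8 + 8 = 54 chips and still no colour has 12.
By the pigeonhole principle, one more chip lands in a colour already at 11, so 55 draws are enough and 54 are not.

55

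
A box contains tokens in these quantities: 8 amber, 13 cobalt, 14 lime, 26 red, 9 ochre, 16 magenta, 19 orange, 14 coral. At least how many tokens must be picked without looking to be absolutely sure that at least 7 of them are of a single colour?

49

Pigeonhole: the 8 colours are the holes; the tokens drawn are the pigeons.
To avoid 7 of any one colour, the worst case takes at most 6 of each colour.
That gives 6 + 6 + 6 + 6 + 6 + 6 + 6 + 6 = 48 tokens with no colour reaching 7.
The next token forces some colour to 7, so 48 + 1 = 49.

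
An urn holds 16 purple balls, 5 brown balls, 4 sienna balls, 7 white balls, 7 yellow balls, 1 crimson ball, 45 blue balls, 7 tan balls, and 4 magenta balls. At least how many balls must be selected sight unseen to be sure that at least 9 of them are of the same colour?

By pigeonhole, put each drawn ball into a box by colour. The largest draw with every box below 9 takes min(count, 8) from each colour; colours with fewer than 8 contribute all they have.
Σ min(cᵢ, 8) = 8 + 5 + 4 + 7 + 7 + 1 + 8 + 7 + 4 = 51.
Draw number 51 + 1 = 52 must push one box to 9.

52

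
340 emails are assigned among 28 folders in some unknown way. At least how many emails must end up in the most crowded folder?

13

The 28 folders are the holes and the 340 emails are the pigeons.
If every folder held at most 12 emails, the total would be at most 28 × 12 = 336, which is less than 340.
So some folder holds at least ⌈340/28⌉ = 13 emails.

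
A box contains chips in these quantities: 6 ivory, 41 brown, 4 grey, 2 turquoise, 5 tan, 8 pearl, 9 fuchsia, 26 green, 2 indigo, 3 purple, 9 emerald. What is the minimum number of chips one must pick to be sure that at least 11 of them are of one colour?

Put each drawn chip into a box by colour. The largest draw with every box below 11 takes min(count, 10) from each colour; colours with fewer than 10 contribute all they have.
Σ min(cᵢ, 10) = 6 + 10 + 4 + 2 + 5 + 8 + 9 + 10 + 2 + 3 + 9 = 68.
Draw number 68 + 1 = 69 must push one box to 11.

69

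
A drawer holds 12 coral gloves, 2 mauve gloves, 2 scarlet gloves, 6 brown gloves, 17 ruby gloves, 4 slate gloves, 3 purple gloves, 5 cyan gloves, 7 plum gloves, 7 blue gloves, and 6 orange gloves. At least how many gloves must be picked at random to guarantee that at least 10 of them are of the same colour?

61

An adversary could hand out at most 9 gloves per colour (9 colours run out sooner): 9 + 2 + 2 + 6 + 9 + 4 + 3 + 5 + 7 + 7 + 6 = 60 gloves and still no colour has 10.
One more glove lands in a colour already at 9, so 61 draws are enough and 60 are not.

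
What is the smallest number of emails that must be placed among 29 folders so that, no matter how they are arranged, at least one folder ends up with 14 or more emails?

378

With 377 emails one could put exactly 13 in each of the 29 folders, and no folder would reach 14.
One more email must land in a folder that already has 13, giving it 14.
So 29 × 13 + 1 = 378 emails are required.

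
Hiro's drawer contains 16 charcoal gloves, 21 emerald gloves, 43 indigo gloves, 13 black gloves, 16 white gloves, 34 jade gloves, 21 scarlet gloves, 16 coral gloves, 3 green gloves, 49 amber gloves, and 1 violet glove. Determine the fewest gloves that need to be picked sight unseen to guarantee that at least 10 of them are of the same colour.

Put each drawn glove into a box by colour. The largest draw with every box below 10 takes min(count, 9) from each colour; colours with fewer than 9 contribute all they have.
Σ min(cᵢ, 9) = 9 + 9 + 9 + 9 + 9 + 9 + 9 + 9 + 3 + 9 + 1 = 85.
Draw number 85 + 1 = 86 must push one box to 10.

86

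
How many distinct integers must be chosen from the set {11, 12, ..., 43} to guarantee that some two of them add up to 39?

25

Two chosen integers sum to 39 exactly when both halves of some pair {x, 39−x} with 11 ≤ x ≤ 39−x ≤ 28 are chosen — 9 such pairs.
The remaining 15 elements (those with no distinct partner in range) can never complete a 39-sum, so the worst case takes all of them and one from each pair: 15 + 9 = 24.
The 25th integer has to be the second member of some pair, so 24 + 1 = 25.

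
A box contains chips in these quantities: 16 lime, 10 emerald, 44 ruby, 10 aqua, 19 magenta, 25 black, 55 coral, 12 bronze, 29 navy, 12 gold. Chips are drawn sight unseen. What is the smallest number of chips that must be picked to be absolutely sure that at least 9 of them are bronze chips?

In the worst case for collecting bronze chips, every non-bronze chip comes out first.
There are 16 + 10 + 44 + 10 + 19 + 25 + 55 + 29 + 12 = 220 non-bronze chips altogether.
After those, each further chip must be bronze, so 220 + 9 = 229 draws guarantee 9 bronze chips.

229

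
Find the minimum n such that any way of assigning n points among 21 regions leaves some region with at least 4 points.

64

With 63 points one could put exactly 3 in each of the 21 regions, and no region would reach 4.
By the pigeonhole principle, one more point must land in a region that already has 3, giving it 4.
So 21 × 3 + 1 = 64 points are required.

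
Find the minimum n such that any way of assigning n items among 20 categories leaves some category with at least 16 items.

With 300 items one could put exactly 15 in each of the 20 categories, and no category would reach 16.
One more item must land in a category that already has 15, giving it 16.
So 20 × 15 + 1 = 301 items are required.

301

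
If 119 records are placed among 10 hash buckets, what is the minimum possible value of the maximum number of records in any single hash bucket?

12

By the pigeonhole principle, the 10 hash buckets are the holes and the 119 records are the pigeons.
If every hash bucket held at most 11 records, the total would be at most 10 × 11 = 110, which is less than 119.
So some hash bucket holds at least ⌈119/10⌉ = 12 records.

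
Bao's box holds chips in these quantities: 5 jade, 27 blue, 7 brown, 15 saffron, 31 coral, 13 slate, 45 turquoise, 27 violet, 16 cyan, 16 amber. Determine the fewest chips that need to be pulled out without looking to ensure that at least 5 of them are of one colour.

Put each drawn chip into a box by colour. The largest draw with every box below 5 takes min(count, 4) from each colour.
Σ min(cᵢ, 4) = 4 + 4 + 4 + 4 + 4 + 4 + 4 + 4 + 4 + 4 = 40.
Draw number 40 + 1 = 41 must push one box to 5.

41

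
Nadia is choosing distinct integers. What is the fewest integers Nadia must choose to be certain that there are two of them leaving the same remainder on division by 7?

8

The 7 residue classes mod 7 are the pigeonholes.
With 7 integers one could put 1 in each residue class and have no class reach 2.
The 8th integer pushes some class to 2, so 7·1 + 1 = 8.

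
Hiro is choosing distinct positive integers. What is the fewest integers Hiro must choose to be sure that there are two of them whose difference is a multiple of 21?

Integers whose pairwise differences are multiples of 21 are exactly those sharing a remainder mod 21. Pigeonhole: the 21 residue classes mod 21 are the pigeonholes.
With 21 integers one could put 1 in each residue class and have no class reach 2.
The 22nd integer pushes some class to 2, so 21·1 + 1 = 22.

22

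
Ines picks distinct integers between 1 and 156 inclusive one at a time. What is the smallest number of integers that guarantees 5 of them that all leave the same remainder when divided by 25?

101

The 25 residue classes mod 25 are the pigeonholes.
With 100 integers one could put 4 in each residue class and have no class reach 5.
The 101st integer pushes some class to 5, so 25·4 + 1 = 101.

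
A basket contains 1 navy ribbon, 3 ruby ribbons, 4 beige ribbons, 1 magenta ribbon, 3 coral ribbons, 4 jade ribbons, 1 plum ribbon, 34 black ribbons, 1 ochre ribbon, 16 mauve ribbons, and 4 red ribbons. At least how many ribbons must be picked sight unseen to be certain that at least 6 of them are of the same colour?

33

Put each drawn ribbon into a box by colour. The largest draw with every box below 6 takes min(count, 5) from each colour; colours with fewer than 5 contribute all they have.
Σ min(cᵢ, 5) = 1 + 3 + 4 + 1 + 3 + 4 + 1 + 5 + 1 + 5 + 4 = 32.
Draw number 32 + 1 = 33 must push one box to 6.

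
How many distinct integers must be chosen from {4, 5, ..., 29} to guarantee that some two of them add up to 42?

19

Two chosen integers sum to 42 exactly when both halves of some pair {x, 42−x} with 13 ≤ x ≤ 42−x ≤ 29 are chosen — 8 such pairs.
The remaining 10 elements (those with no distinct partner in range) can never complete a 42-sum, so the worst case takes all of them and one from each pair: 10 + 8 = 18.
The 19th integer has to be the second member of some pair, so 18 + 1 = 19.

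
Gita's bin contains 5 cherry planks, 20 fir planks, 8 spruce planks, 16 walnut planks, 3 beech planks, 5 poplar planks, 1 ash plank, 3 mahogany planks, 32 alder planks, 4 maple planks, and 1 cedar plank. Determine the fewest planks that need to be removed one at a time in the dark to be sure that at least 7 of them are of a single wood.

47

By the pigeonhole principle, the 11 woods are the holes; the planks drawn are the pigeons.
To avoid 7 of any one wood, the worst case takes at most 6 of each wood, or every plank of a wood that has fewer than 6.
That gives 5 + 6 + 6 + 6 + 3 + 5 + 1 + 3 + 6 + 4 + 1 = 46 planks with no wood reaching 7.
The next plank forces some wood to 7, so 46 + 1 = 47.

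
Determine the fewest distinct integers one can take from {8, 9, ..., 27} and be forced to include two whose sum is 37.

Group the elements by complementary pair {x, 37−x}: {10,27}, {11,26}, {12,25}, …, giving 9 two-element pairs and 2 integers whose partner 37−x falls outside [8,27].
Treating each of those 11 groups as a pigeonhole, one can pick one integer per group — 11 integers — with no two summing to 37.
The 12th integer lands in an occupied pair, forcing a sum of 37.

12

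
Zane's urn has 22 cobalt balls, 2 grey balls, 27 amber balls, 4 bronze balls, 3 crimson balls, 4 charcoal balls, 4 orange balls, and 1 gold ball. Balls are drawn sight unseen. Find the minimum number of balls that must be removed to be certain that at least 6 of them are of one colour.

29

By pigeonhole, the 8 colours are the holes; the balls drawn are the pigeons.
To avoid 6 of any one colour, the worst case takes at most 5 of each colour, or every ball of a colour that has fewer than 5.
That gives 5 + 2 + 5 + 4 + 3 + 4 + 4 + 1 = 28 balls with no colour reaching 6.
The next ball forces some colour to 6, so 28 + 1 = 29.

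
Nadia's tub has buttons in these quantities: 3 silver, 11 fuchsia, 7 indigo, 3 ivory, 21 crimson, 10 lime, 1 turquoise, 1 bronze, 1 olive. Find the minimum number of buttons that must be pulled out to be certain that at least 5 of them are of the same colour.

26

Put each drawn button into a box by colour. The largest draw with every box below 5 takes min(count, 4) from each colour; colours with fewer than 4 contribute all they have.
Σ min(cᵢ, 4) = 3 + 4 + 4 + 3 + 4 + 4 + 1 + 1 + 1 = 25.
Draw number 25 + 1 = 26 must push one box to 5.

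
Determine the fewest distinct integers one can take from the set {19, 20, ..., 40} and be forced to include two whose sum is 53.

15

Two chosen integers sum to 53 exactly when both halves of some pair {x, 53−x} with 19 ≤ x ≤ 53−x ≤ 34 are chosen — 8 such pairs.
The remaining 6 elements (those with no distinct partner in range) can never complete a 53-sum, so the worst case takes all of them and one from each pair: 6 + 8 = 14.
The 15th integer has to be the second member of some pair, so 14 + 1 = 15.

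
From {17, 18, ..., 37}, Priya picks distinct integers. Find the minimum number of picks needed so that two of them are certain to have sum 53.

Two chosen integers sum to 53 exactly when both halves of some pair {x, 53−x} with 17 ≤ x ≤ 53−x ≤ 36 are chosen — 10 such pairs.
The remaining 1 element (those with no distinct partner in range) can never complete a 53-sum, so the worst case takes all of them and one from each pair: 1 + 10 = 11.
By the pigeonhole principle, the 12th integer has to be the second member of some pair, so 11 + 1 = 12.

12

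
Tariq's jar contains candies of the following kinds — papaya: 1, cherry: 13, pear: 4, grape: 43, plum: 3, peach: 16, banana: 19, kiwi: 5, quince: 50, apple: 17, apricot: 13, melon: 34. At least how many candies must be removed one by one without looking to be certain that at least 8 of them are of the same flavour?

Put each drawn candy into a box by flavour. The largest draw with every box below 8 takes min(count, 7) from each flavour; flavours with fewer than 7 contribute all they have.
Σ min(cᵢ, 7) = 1 + 7 + 4 + 7 + 3 + 7 + 7 + 5 + 7 + 7 + 7 + 7 = 69.
Draw number 69 + 1 = 70 must push one box to 8.

70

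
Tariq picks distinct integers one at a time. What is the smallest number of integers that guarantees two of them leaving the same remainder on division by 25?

26

The 25 residue classes mod 25 are the pigeonholes.
With 25 integers one could put 1 in each residue class and have no class reach 2.
The 26th integer pushes some class to 2, so 25·1 + 1 = 26.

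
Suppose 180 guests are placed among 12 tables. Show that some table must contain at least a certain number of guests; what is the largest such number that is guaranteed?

15

By pigeonhole, the 12 tables are the holes and the 180 guests are the pigeons.
If every table held at most 14 guests, the total would be at most 12 × 14 = 168, which is less than 180.
So some table holds at least ⌈180/12⌉ = 15 guests.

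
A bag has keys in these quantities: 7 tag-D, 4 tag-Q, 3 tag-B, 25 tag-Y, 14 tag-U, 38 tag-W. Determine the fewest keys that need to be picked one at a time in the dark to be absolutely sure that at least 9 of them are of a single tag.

39

The 6 tags are the holes; the keys drawn are the pigeons.
To avoid 9 of any one tag, the worst case takes at most 8 of each tag, or every key of a tag that has fewer than 8.
That gives 7 + 4 + 3 + 8 + 8 + 8 = 38 keys with no tag reaching 9.
The next key forces some tag to 9, so 38 + 1 = 39.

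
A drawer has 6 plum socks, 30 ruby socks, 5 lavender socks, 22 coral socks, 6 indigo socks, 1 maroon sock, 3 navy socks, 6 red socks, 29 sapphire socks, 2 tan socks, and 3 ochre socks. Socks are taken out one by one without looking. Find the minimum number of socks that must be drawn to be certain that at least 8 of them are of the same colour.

The 11 colours are the holes; the socks drawn are the pigeons.
To avoid 8 of any one colour, the worst case takes at most 7 of each colour, or every sock of a colour that has fewer than 7.
That gives 6 + 7 + 5 + 7 + 6 + 1 + 3 + 6 + 7 + 2 + 3 = 53 socks with no colour reaching 8.
The next sock forces some colour to 8, so 53 + 1 = 54.

54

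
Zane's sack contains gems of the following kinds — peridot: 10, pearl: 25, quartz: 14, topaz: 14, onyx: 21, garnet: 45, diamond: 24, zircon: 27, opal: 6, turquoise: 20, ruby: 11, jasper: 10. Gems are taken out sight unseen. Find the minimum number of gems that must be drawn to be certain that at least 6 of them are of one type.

An adversary could hand out at most 5 gems per type: 5 + 5 + 5 + 5 + 5 + 5 + 5 + 5 + 5 + 5 + 5 + 5 = 60 gems and still no type has 6.
By pigeonhole, one more gem lands in a type already at 5, so 61 draws are enough and 60 are not.

61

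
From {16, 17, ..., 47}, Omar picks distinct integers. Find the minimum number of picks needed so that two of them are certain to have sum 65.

Group the elements by complementary pair {x, 65−x}: {18,47}, {19,46}, {20,45}, …, giving 15 two-element pairs and 2 integers whose partner 65−x falls outside [16,47].
Treating each of those 17 groups as a pigeonhole, one can pick one integer per group — 17 integers — with no two summing to 65.
The 18th integer lands in an occupied pair, forcing a sum of 65.

18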